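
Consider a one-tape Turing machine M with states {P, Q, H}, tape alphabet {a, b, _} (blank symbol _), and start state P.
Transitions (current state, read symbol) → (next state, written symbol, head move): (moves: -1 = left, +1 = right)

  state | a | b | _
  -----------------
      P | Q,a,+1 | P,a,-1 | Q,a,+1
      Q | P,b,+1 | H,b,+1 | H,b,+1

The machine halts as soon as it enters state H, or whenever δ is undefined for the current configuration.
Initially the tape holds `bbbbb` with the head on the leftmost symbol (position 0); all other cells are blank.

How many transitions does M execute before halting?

P | _[b]bbbb   read b → write a, move -1, go to P
P | [_]abbbb   read _ → write a, move +1, go to Q
Q | a[a]bbbb   read a → write b, move +1, go to P
P | ab[b]bbb   read b → write a, move -1, go to P
P | a[b]abbb   read b → write a, move -1, go to P
P | [a]aabbb   read a → write a, move +1, go to Q
Q | a[a]abbb   read a → write b, move +1, go to P
P | ab[a]bbb   read a → write a, move +1, go to Q
Q | aba[b]bb   read b → write b, move +1, go to H
H | abab[b]b
M halts after 9 transitions.

9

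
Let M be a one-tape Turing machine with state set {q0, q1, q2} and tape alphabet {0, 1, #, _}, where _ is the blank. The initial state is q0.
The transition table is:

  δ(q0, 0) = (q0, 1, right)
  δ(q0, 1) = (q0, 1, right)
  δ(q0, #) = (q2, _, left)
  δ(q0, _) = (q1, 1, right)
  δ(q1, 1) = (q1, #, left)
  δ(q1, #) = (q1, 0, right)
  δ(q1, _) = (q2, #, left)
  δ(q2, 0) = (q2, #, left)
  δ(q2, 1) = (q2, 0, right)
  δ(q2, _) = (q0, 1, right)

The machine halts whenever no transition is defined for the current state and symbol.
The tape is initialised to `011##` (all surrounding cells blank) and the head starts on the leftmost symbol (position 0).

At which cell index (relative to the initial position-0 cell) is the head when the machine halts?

6

q0 | [0]11##__   read 0 → write 1, move right, go to q0
q0 | 1[1]1##__   read 1 → write 1, move right, go to q0
q0 | 11[1]##__   read 1 → write 1, move right, go to q0
q0 | 111[#]#__   read # → write _, move left, go to q2
q2 | 11[1]_#__   read 1 → write 0, move right, go to q2
q2 | 110[_]#__   read _ → write 1, move right, go to q0
q0 | 1101[#]__   read # → write _, move left, go to q2
q2 | 110[1]___   read 1 → write 0, move right, go to q2
q2 | 1100[_]__   read _ → write 1, move right, go to q0
q0 | 11001[_]_   read _ → write 1, move right, go to q1
q1 | 110011[_]   read _ → write #, move left, go to q2
q2 | 11001[1]#   read 1 → write 0, move right, go to q2
q2 | 110010[#]
At halt the head is at cell 6.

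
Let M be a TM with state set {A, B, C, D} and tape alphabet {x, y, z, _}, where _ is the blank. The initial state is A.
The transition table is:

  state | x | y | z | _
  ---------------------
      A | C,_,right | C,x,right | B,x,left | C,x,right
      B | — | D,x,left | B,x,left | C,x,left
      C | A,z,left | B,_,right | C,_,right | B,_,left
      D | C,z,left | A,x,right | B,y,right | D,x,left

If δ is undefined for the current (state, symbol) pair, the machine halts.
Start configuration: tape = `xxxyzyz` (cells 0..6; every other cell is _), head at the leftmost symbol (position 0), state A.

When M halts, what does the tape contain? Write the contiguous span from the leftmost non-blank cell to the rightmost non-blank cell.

A | [x]xxyzyz   read x → write _, move right, go to C
C | _[x]xyzyz   read x → write z, move left, go to A
A | [_]zxyzyz   read _ → write x, move right, go to C
C | x[z]xyzyz   read z → write _, move right, go to C
C | x_[x]yzyz   read x → write z, move left, go to A
A | x[_]zyzyz   read _ → write x, move right, go to C
C | xx[z]yzyz   read z → write _, move right, go to C
C | xx_[y]zyz   read y → write _, move right, go to B
B | xx__[z]yz   read z → write x, move left, go to B
B | xx_[_]xyz   read _ → write x, move left, go to C
C | xx[_]xxyz   read _ → write _, move left, go to B
B | x[x]_xxyz
The non-blank tape span at halt is xx_xxyz.

xx_xxyz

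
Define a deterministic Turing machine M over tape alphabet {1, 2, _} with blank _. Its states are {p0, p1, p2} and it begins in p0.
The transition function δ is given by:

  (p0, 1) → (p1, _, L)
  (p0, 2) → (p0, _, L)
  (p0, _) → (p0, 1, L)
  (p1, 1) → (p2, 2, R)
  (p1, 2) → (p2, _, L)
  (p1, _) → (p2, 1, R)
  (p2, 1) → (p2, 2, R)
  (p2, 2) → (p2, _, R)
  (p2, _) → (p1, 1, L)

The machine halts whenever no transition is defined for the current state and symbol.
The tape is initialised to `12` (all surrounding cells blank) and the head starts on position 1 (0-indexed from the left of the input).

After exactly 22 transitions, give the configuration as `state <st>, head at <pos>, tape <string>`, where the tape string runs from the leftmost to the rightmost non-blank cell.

state p2, head at 1, tape 112_1

state=p0 head=1 tape=_1[2]__   (p0,2)→(p0,_,L)
state=p0 head=0 tape=_[1]___   (p0,1)→(p1,_,L)
state=p1 head=-1 tape=[_]____   (p1,_)→(p2,1,R)
state=p2 head=0 tape=1[_]___   (p2,_)→(p1,1,L)
state=p1 head=-1 tape=[1]1___   (p1,1)→(p2,2,R)
state=p2 head=0 tape=2[1]___   (p2,1)→(p2,2,R)
state=p2 head=1 tape=22[_]__   (p2,_)→(p1,1,L)
state=p1 head=0 tape=2[2]1__   (p1,2)→(p2,_,L)
state=p2 head=-1 tape=[2]_1__   (p2,2)→(p2,_,R)
state=p2 head=0 tape=_[_]1__   (p2,_)→(p1,1,L)
state=p1 head=-1 tape=[_]11__   (p1,_)→(p2,1,R)
state=p2 head=0 tape=1[1]1__   (p2,1)→(p2,2,R)
state=p2 head=1 tape=12[1]__   (p2,1)→(p2,2,R)
state=p2 head=2 tape=122[_]_   (p2,_)→(p1,1,L)
state=p1 head=1 tape=12[2]1_   (p1,2)→(p2,_,L)
state=p2 head=0 tape=1[2]_1_   (p2,2)→(p2,_,R)
state=p2 head=1 tape=1_[_]1_   (p2,_)→(p1,1,L)
state=p1 head=0 tape=1[_]11_   (p1,_)→(p2,1,R)
state=p2 head=1 tape=11[1]1_   (p2,1)→(p2,2,R)
state=p2 head=2 tape=112[1]_   (p2,1)→(p2,2,R)
state=p2 head=3 tape=1122[_]   (p2,_)→(p1,1,L)
state=p1 head=2 tape=112[2]1   (p1,2)→(p2,_,L)
state=p2 head=1 tape=11[2]_1
After 22 steps: state p2, head at 1, tape 112_1.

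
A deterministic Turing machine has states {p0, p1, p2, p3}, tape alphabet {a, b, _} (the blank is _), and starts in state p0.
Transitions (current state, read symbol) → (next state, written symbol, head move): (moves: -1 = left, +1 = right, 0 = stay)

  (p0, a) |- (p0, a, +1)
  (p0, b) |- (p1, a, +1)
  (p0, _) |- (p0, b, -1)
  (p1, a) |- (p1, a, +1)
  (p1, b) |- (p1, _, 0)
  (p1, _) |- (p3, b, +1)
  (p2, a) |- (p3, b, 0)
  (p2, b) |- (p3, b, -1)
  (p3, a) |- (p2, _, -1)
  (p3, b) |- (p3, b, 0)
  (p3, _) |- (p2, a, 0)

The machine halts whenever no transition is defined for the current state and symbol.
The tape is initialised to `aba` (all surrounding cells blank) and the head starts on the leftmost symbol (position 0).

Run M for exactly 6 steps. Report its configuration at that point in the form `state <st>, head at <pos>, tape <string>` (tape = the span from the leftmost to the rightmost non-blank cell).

state p3, head at 4, tape aaabb

p0 | [a]ba__   read a → write a, move +1, go to p0
p0 | a[b]a__   read b → write a, move +1, go to p1
p1 | aa[a]__   read a → write a, move +1, go to p1
p1 | aaa[_]_   read _ → write b, move +1, go to p3
p3 | aaab[_]   read _ → write a, move 0, go to p2
p2 | aaab[a]   read a → write b, move 0, go to p3
p3 | aaab[b]
After 6 steps: state p3, head at 4, tape aaabb.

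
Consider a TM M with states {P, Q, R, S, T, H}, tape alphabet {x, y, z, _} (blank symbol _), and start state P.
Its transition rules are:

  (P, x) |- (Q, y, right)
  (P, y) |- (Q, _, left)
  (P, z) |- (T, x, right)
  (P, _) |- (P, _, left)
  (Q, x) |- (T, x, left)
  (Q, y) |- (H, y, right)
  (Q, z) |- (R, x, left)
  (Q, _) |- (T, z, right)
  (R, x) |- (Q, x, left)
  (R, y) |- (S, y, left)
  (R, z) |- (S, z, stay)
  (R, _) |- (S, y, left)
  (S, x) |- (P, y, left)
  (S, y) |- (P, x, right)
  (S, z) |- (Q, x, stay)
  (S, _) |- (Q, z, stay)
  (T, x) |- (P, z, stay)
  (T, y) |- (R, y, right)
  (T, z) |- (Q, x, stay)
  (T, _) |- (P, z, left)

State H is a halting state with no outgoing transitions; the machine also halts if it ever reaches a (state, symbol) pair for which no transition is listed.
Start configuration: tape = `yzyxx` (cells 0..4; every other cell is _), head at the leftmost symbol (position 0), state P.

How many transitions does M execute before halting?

19

P | _[y]zyxx   read y → write _, move left, go to Q
Q | [_]_zyxx   read _ → write z, move right, go to T
T | z[_]zyxx   read _ → write z, move left, go to P
P | [z]zzyxx   read z → write x, move right, go to T
T | x[z]zyxx   read z → write x, move stay, go to Q
Q | x[x]zyxx   read x → write x, move left, go to T
T | [x]xzyxx   read x → write z, move stay, go to P
P | [z]xzyxx   read z → write x, move right, go to T
T | x[x]zyxx   read x → write z, move stay, go to P
P | x[z]zyxx   read z → write x, move right, go to T
T | xx[z]yxx   read z → write x, move stay, go to Q
Q | xx[x]yxx   read x → write x, move left, go to T
T | x[x]xyxx   read x → write z, move stay, go to P
P | x[z]xyxx   read z → write x, move right, go to T
T | xx[x]yxx   read x → write z, move stay, go to P
P | xx[z]yxx   read z → write x, move right, go to T
T | xxx[y]xx   read y → write y, move right, go to R
R | xxxy[x]x   read x → write x, move left, go to Q
Q | xxx[y]xx   read y → write y, move right, go to H
H | xxxy[x]x
M halts after 19 transitions.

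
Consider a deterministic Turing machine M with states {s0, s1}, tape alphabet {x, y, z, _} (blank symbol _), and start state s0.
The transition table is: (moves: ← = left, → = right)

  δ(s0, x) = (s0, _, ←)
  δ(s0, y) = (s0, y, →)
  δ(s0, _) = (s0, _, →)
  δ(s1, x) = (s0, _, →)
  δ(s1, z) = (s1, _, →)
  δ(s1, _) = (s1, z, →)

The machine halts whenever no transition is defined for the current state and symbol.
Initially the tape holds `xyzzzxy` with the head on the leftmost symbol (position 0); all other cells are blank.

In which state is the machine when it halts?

s0

state=s0 head=0 tape=_[x]yzzzxy   (s0,x)→(s0,_,←)
state=s0 head=-1 tape=[_]_yzzzxy   (s0,_)→(s0,_,→)
state=s0 head=0 tape=_[_]yzzzxy   (s0,_)→(s0,_,→)
state=s0 head=1 tape=__[y]zzzxy   (s0,y)→(s0,y,→)
state=s0 head=2 tape=__y[z]zzxy
No transition is defined for (s0, z); M halts in state s0.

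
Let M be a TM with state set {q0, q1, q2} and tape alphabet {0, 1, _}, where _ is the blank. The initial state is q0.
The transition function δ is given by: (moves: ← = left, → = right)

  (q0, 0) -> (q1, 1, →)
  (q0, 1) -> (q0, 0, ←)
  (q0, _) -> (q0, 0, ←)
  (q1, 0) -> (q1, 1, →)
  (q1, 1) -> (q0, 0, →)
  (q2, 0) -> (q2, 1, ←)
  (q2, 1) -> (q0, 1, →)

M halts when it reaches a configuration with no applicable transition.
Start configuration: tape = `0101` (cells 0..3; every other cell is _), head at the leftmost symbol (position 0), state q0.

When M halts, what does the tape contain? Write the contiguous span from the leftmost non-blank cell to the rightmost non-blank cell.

10111

q0 | [0]101__   read 0 → write 1, move →, go to q1
q1 | 1[1]01__   read 1 → write 0, move →, go to q0
q0 | 10[0]1__   read 0 → write 1, move →, go to q1
q1 | 101[1]__   read 1 → write 0, move →, go to q0
q0 | 1010[_]_   read _ → write 0, move ←, go to q0
q0 | 101[0]0_   read 0 → write 1, move →, go to q1
q1 | 1011[0]_   read 0 → write 1, move →, go to q1
q1 | 10111[_]
The non-blank tape span at halt is 10111.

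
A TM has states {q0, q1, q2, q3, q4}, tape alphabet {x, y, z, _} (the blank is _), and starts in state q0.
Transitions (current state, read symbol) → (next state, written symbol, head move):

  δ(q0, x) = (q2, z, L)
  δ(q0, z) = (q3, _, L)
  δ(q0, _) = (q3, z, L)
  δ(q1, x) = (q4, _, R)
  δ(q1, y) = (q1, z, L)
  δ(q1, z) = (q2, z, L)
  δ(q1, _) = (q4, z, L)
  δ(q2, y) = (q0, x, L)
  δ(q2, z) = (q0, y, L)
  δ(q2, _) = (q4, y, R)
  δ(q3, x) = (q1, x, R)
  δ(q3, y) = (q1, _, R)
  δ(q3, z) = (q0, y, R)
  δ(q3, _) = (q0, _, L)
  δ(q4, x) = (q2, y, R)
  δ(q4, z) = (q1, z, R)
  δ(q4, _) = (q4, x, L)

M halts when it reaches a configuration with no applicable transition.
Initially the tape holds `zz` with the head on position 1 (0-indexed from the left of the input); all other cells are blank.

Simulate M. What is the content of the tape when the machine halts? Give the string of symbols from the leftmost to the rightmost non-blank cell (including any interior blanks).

yyz

q0 | z[z]_   read z → write _, move L, go to q3
q3 | [z]__   read z → write y, move R, go to q0
q0 | y[_]_   read _ → write z, move L, go to q3
q3 | [y]z_   read y → write _, move R, go to q1
q1 | _[z]_   read z → write z, move L, go to q2
q2 | [_]z_   read _ → write y, move R, go to q4
q4 | y[z]_   read z → write z, move R, go to q1
q1 | yz[_]   read _ → write z, move L, go to q4
q4 | y[z]z   read z → write z, move R, go to q1
q1 | yz[z]   read z → write z, move L, go to q2
q2 | y[z]z   read z → write y, move L, go to q0
q0 | [y]yz
The non-blank tape span at halt is yyz.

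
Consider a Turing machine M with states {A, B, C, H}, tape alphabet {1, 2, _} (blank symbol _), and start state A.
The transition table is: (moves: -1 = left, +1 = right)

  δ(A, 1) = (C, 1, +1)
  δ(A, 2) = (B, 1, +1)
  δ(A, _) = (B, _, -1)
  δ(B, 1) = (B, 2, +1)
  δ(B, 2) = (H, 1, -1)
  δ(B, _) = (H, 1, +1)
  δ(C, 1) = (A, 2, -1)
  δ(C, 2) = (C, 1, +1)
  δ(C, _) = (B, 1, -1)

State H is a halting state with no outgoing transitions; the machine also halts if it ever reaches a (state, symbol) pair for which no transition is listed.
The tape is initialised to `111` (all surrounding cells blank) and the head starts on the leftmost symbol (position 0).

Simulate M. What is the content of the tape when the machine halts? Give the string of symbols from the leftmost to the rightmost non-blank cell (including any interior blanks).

A | [1]11___   read 1 → write 1, move +1, go to C
C | 1[1]1___   read 1 → write 2, move -1, go to A
A | [1]21___   read 1 → write 1, move +1, go to C
C | 1[2]1___   read 2 → write 1, move +1, go to C
C | 11[1]___   read 1 → write 2, move -1, go to A
A | 1[1]2___   read 1 → write 1, move +1, go to C
C | 11[2]___   read 2 → write 1, move +1, go to C
C | 111[_]__   read _ → write 1, move -1, go to B
B | 11[1]1__   read 1 → write 2, move +1, go to B
B | 112[1]__   read 1 → write 2, move +1, go to B
B | 1122[_]_   read _ → write 1, move +1, go to H
H | 11221[_]
The non-blank tape span at halt is 11221.

11221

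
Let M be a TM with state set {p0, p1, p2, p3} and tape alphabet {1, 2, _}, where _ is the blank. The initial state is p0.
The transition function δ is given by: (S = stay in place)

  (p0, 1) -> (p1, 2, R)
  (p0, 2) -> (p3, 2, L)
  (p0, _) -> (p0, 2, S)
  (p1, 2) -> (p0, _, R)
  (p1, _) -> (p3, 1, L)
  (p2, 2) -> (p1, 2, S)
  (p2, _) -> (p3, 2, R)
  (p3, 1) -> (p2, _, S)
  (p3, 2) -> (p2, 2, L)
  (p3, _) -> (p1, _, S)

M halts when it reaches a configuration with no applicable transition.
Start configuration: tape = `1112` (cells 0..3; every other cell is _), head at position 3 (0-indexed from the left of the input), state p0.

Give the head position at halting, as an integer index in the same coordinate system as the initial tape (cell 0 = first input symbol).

state=p0 head=3 tape=111[2]   (p0,2)→(p3,2,L)
state=p3 head=2 tape=11[1]2   (p3,1)→(p2,_,S)
state=p2 head=2 tape=11[_]2   (p2,_)→(p3,2,R)
state=p3 head=3 tape=112[2]   (p3,2)→(p2,2,L)
state=p2 head=2 tape=11[2]2   (p2,2)→(p1,2,S)
state=p1 head=2 tape=11[2]2   (p1,2)→(p0,_,R)
state=p0 head=3 tape=11_[2]   (p0,2)→(p3,2,L)
state=p3 head=2 tape=11[_]2   (p3,_)→(p1,_,S)
state=p1 head=2 tape=11[_]2   (p1,_)→(p3,1,L)
state=p3 head=1 tape=1[1]12   (p3,1)→(p2,_,S)
state=p2 head=1 tape=1[_]12   (p2,_)→(p3,2,R)
state=p3 head=2 tape=12[1]2   (p3,1)→(p2,_,S)
state=p2 head=2 tape=12[_]2   (p2,_)→(p3,2,R)
state=p3 head=3 tape=122[2]   (p3,2)→(p2,2,L)
state=p2 head=2 tape=12[2]2   (p2,2)→(p1,2,S)
state=p1 head=2 tape=12[2]2   (p1,2)→(p0,_,R)
state=p0 head=3 tape=12_[2]   (p0,2)→(p3,2,L)
state=p3 head=2 tape=12[_]2   (p3,_)→(p1,_,S)
state=p1 head=2 tape=12[_]2   (p1,_)→(p3,1,L)
state=p3 head=1 tape=1[2]12   (p3,2)→(p2,2,L)
state=p2 head=0 tape=[1]212
At halt the head is at cell 0.

0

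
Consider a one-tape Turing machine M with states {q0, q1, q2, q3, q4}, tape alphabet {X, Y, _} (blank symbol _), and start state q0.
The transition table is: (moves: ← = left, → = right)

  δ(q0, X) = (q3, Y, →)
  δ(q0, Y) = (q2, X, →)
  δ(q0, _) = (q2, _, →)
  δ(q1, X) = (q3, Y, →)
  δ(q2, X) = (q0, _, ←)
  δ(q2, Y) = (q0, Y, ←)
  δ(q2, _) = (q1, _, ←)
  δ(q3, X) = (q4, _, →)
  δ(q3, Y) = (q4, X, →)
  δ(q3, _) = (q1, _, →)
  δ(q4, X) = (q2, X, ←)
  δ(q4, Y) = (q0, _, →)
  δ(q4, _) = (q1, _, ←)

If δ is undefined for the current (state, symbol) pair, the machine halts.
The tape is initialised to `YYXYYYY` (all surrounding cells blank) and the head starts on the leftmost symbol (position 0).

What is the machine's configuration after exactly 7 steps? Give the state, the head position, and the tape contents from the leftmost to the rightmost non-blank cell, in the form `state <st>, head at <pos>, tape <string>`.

q0 | [Y]YXYYYY   read Y → write X, move →, go to q2
q2 | X[Y]XYYYY   read Y → write Y, move ←, go to q0
q0 | [X]YXYYYY   read X → write Y, move →, go to q3
q3 | Y[Y]XYYYY   read Y → write X, move →, go to q4
q4 | YX[X]YYYY   read X → write X, move ←, go to q2
q2 | Y[X]XYYYY   read X → write _, move ←, go to q0
q0 | [Y]_XYYYY   read Y → write X, move →, go to q2
q2 | X[_]XYYYY
After 7 steps: state q2, head at 1, tape X_XYYYY.

state q2, head at 1, tape X_XYYYY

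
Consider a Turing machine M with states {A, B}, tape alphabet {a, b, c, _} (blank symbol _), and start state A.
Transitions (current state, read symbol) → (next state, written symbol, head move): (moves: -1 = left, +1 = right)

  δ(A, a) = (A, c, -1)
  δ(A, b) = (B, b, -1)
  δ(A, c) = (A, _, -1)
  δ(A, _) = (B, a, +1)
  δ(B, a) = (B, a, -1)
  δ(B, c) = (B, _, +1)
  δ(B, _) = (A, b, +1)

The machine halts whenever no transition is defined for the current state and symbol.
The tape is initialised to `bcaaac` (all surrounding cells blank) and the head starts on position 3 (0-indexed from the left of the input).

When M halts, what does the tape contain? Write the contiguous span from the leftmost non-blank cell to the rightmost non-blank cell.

bb_ccac

state=A head=3 tape=_bca[a]ac   (A,a)→(A,c,-1)
state=A head=2 tape=_bc[a]cac   (A,a)→(A,c,-1)
state=A head=1 tape=_b[c]ccac   (A,c)→(A,_,-1)
state=A head=0 tape=_[b]_ccac   (A,b)→(B,b,-1)
state=B head=-1 tape=[_]b_ccac   (B,_)→(A,b,+1)
state=A head=0 tape=b[b]_ccac   (A,b)→(B,b,-1)
state=B head=-1 tape=[b]b_ccac
The non-blank tape span at halt is bb_ccac.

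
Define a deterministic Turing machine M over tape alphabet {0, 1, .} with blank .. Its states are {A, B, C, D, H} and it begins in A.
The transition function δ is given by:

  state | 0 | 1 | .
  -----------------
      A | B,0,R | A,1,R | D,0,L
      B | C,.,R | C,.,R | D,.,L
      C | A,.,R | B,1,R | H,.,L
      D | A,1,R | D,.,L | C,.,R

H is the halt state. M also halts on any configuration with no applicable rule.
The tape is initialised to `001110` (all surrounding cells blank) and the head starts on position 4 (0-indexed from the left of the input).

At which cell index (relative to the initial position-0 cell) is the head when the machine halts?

-1

state=A head=4 tape=.0011[1]0.   (A,1)→(A,1,R)
state=A head=5 tape=.00111[0].   (A,0)→(B,0,R)
state=B head=6 tape=.001110[.]   (B,.)→(D,.,L)
state=D head=5 tape=.00111[0].   (D,0)→(A,1,R)
state=A head=6 tape=.001111[.]   (A,.)→(D,0,L)
state=D head=5 tape=.00111[1]0   (D,1)→(D,.,L)
state=D head=4 tape=.0011[1].0   (D,1)→(D,.,L)
state=D head=3 tape=.001[1]..0   (D,1)→(D,.,L)
state=D head=2 tape=.00[1]...0   (D,1)→(D,.,L)
state=D head=1 tape=.0[0]....0   (D,0)→(A,1,R)
state=A head=2 tape=.01[.]...0   (A,.)→(D,0,L)
state=D head=1 tape=.0[1]0...0   (D,1)→(D,.,L)
state=D head=0 tape=.[0].0...0   (D,0)→(A,1,R)
state=A head=1 tape=.1[.]0...0   (A,.)→(D,0,L)
state=D head=0 tape=.[1]00...0   (D,1)→(D,.,L)
state=D head=-1 tape=[.].00...0   (D,.)→(C,.,R)
state=C head=0 tape=.[.]00...0   (C,.)→(H,.,L)
state=H head=-1 tape=[.].00...0
At halt the head is at cell -1.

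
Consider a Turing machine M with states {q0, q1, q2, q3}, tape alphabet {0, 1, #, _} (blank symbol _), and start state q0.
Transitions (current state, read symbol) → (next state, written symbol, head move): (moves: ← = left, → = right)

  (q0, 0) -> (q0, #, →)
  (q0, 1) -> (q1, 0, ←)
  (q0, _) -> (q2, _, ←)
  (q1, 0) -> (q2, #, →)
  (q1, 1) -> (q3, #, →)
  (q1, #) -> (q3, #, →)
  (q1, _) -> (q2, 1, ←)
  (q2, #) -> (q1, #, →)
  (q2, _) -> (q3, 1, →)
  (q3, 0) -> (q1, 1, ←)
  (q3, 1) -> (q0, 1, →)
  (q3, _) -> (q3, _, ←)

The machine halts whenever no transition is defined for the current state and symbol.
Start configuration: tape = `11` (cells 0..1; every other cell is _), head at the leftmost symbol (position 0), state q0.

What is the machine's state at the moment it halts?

state=q0 head=0 tape=__[1]1_   (q0,1)→(q1,0,←)
state=q1 head=-1 tape=_[_]01_   (q1,_)→(q2,1,←)
state=q2 head=-2 tape=[_]101_   (q2,_)→(q3,1,→)
state=q3 head=-1 tape=1[1]01_   (q3,1)→(q0,1,→)
state=q0 head=0 tape=11[0]1_   (q0,0)→(q0,#,→)
state=q0 head=1 tape=11#[1]_   (q0,1)→(q1,0,←)
state=q1 head=0 tape=11[#]0_   (q1,#)→(q3,#,→)
state=q3 head=1 tape=11#[0]_   (q3,0)→(q1,1,←)
state=q1 head=0 tape=11[#]1_   (q1,#)→(q3,#,→)
state=q3 head=1 tape=11#[1]_   (q3,1)→(q0,1,→)
state=q0 head=2 tape=11#1[_]   (q0,_)→(q2,_,←)
state=q2 head=1 tape=11#[1]_
No transition is defined for (q2, 1); M halts in state q2.

q2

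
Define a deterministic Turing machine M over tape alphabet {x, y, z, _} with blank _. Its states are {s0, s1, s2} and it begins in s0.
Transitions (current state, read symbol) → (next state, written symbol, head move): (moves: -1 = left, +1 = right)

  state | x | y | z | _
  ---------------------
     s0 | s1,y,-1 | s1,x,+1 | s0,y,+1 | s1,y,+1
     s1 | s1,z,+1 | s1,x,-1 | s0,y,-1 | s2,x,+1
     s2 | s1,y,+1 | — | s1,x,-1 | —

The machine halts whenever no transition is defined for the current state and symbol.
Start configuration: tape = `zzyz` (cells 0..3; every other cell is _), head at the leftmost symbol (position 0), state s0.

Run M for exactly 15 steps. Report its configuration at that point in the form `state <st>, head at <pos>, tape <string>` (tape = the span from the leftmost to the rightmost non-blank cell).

state=s0 head=0 tape=_[z]zyz   (s0,z)→(s0,y,+1)
state=s0 head=1 tape=_y[z]yz   (s0,z)→(s0,y,+1)
state=s0 head=2 tape=_yy[y]z   (s0,y)→(s1,x,+1)
state=s1 head=3 tape=_yyx[z]   (s1,z)→(s0,y,-1)
state=s0 head=2 tape=_yy[x]y   (s0,x)→(s1,y,-1)
state=s1 head=1 tape=_y[y]yy   (s1,y)→(s1,x,-1)
state=s1 head=0 tape=_[y]xyy   (s1,y)→(s1,x,-1)
state=s1 head=-1 tape=[_]xxyy   (s1,_)→(s2,x,+1)
state=s2 head=0 tape=x[x]xyy   (s2,x)→(s1,y,+1)
state=s1 head=1 tape=xy[x]yy   (s1,x)→(s1,z,+1)
state=s1 head=2 tape=xyz[y]y   (s1,y)→(s1,x,-1)
state=s1 head=1 tape=xy[z]xy   (s1,z)→(s0,y,-1)
state=s0 head=0 tape=x[y]yxy   (s0,y)→(s1,x,+1)
state=s1 head=1 tape=xx[y]xy   (s1,y)→(s1,x,-1)
state=s1 head=0 tape=x[x]xxy   (s1,x)→(s1,z,+1)
state=s1 head=1 tape=xz[x]xy
After 15 steps: state s1, head at 1, tape xzxxy.

state s1, head at 1, tape xzxxy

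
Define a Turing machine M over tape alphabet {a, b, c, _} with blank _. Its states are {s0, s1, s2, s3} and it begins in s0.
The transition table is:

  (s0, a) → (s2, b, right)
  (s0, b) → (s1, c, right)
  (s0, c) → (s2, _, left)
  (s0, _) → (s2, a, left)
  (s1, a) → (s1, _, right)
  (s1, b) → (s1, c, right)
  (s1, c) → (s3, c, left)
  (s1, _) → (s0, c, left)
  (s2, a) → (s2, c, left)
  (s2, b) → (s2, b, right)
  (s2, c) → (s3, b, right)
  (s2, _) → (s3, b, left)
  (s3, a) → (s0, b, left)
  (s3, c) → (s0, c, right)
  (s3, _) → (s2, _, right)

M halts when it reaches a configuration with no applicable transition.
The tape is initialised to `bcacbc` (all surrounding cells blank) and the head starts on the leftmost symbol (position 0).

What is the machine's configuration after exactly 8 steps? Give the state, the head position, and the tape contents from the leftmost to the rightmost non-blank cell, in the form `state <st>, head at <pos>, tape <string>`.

s0 | [b]cacbc   read b → write c, move right, go to s1
s1 | c[c]acbc   read c → write c, move left, go to s3
s3 | [c]cacbc   read c → write c, move right, go to s0
s0 | c[c]acbc   read c → write _, move left, go to s2
s2 | [c]_acbc   read c → write b, move right, go to s3
s3 | b[_]acbc   read _ → write _, move right, go to s2
s2 | b_[a]cbc   read a → write c, move left, go to s2
s2 | b[_]ccbc   read _ → write b, move left, go to s3
s3 | [b]bccbc
After 8 steps: state s3, head at 0, tape bbccbc.

state s3, head at 0, tape bbccbc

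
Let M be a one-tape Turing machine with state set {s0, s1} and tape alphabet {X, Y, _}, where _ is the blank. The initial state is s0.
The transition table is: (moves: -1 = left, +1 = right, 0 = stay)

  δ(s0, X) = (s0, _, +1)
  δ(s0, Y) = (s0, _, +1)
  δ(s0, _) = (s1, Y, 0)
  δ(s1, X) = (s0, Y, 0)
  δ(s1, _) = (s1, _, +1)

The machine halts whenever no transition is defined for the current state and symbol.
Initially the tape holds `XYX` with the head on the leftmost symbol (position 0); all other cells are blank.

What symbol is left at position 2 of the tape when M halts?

s0 | [X]YX_   read X → write _, move +1, go to s0
s0 | _[Y]X_   read Y → write _, move +1, go to s0
s0 | __[X]_   read X → write _, move +1, go to s0
s0 | ___[_]   read _ → write Y, move 0, go to s1
s1 | ___[Y]
Cell 2 holds _ when M halts.

_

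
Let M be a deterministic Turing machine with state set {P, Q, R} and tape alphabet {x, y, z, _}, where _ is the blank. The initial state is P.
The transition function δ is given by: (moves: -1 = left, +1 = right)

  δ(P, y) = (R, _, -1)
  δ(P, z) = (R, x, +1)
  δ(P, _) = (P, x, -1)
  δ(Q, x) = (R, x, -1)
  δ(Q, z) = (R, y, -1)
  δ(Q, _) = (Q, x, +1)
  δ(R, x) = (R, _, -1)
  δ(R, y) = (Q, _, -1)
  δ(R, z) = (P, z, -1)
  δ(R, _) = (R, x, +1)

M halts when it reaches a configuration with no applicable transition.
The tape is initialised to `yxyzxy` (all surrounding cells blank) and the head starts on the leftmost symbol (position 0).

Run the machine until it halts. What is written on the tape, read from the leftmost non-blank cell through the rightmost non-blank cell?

xxxxxxxzxy

P | ____[y]xyzxy   read y → write _, move -1, go to R
R | ___[_]_xyzxy   read _ → write x, move +1, go to R
R | ___x[_]xyzxy   read _ → write x, move +1, go to R
R | ___xx[x]yzxy   read x → write _, move -1, go to R
R | ___x[x]_yzxy   read x → write _, move -1, go to R
R | ___[x]__yzxy   read x → write _, move -1, go to R
R | __[_]___yzxy   read _ → write x, move +1, go to R
R | __x[_]__yzxy   read _ → write x, move +1, go to R
R | __xx[_]_yzxy   read _ → write x, move +1, go to R
R | __xxx[_]yzxy   read _ → write x, move +1, go to R
R | __xxxx[y]zxy   read y → write _, move -1, go to Q
Q | __xxx[x]_zxy   read x → write x, move -1, go to R
R | __xx[x]x_zxy   read x → write _, move -1, go to R
R | __x[x]_x_zxy   read x → write _, move -1, go to R
R | __[x]__x_zxy   read x → write _, move -1, go to R
R | _[_]___x_zxy   read _ → write x, move +1, go to R
R | _x[_]__x_zxy   read _ → write x, move +1, go to R
R | _xx[_]_x_zxy   read _ → write x, move +1, go to R
R | _xxx[_]x_zxy   read _ → write x, move +1, go to R
R | _xxxx[x]_zxy   read x → write _, move -1, go to R
R | _xxx[x]__zxy   read x → write _, move -1, go to R
R | _xx[x]___zxy   read x → write _, move -1, go to R
R | _x[x]____zxy   read x → write _, move -1, go to R
R | _[x]_____zxy   read x → write _, move -1, go to R
R | [_]______zxy   read _ → write x, move +1, go to R
R | x[_]_____zxy   read _ → write x, move +1, go to R
R | xx[_]____zxy   read _ → write x, move +1, go to R
R | xxx[_]___zxy   read _ → write x, move +1, go to R
R | xxxx[_]__zxy   read _ → write x, move +1, go to R
R | xxxxx[_]_zxy   read _ → write x, move +1, go to R
R | xxxxxx[_]zxy   read _ → write x, move +1, go to R
R | xxxxxxx[z]xy   read z → write z, move -1, go to P
P | xxxxxx[x]zxy
The non-blank tape span at halt is xxxxxxxzxy.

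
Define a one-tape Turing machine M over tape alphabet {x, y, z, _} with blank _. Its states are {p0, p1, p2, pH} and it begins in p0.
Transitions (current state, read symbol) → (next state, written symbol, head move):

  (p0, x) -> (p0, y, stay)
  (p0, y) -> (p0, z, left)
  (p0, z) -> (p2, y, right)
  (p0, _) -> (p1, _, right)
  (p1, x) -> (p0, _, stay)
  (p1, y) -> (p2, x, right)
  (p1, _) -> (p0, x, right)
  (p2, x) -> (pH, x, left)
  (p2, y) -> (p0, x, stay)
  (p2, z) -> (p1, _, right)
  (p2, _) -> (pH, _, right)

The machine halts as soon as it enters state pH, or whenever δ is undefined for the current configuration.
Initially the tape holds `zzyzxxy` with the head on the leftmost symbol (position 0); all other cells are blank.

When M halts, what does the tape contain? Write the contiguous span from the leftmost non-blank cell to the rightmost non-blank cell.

y_x___x

state=p0 head=0 tape=[z]zyzxxy__   (p0,z)→(p2,y,right)
state=p2 head=1 tape=y[z]yzxxy__   (p2,z)→(p1,_,right)
state=p1 head=2 tape=y_[y]zxxy__   (p1,y)→(p2,x,right)
state=p2 head=3 tape=y_x[z]xxy__   (p2,z)→(p1,_,right)
state=p1 head=4 tape=y_x_[x]xy__   (p1,x)→(p0,_,stay)
state=p0 head=4 tape=y_x_[_]xy__   (p0,_)→(p1,_,right)
state=p1 head=5 tape=y_x__[x]y__   (p1,x)→(p0,_,stay)
state=p0 head=5 tape=y_x__[_]y__   (p0,_)→(p1,_,right)
state=p1 head=6 tape=y_x___[y]__   (p1,y)→(p2,x,right)
state=p2 head=7 tape=y_x___x[_]_   (p2,_)→(pH,_,right)
state=pH head=8 tape=y_x___x_[_]
The non-blank tape span at halt is y_x___x.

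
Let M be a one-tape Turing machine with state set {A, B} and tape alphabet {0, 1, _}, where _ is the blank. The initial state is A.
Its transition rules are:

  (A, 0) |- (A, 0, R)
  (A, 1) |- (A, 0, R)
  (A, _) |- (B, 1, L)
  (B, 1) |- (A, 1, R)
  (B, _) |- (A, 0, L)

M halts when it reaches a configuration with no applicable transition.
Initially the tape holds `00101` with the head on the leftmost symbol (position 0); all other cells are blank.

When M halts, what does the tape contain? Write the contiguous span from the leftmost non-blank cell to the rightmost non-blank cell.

000001

state=A head=0 tape=[0]0101_   (A,0)→(A,0,R)
state=A head=1 tape=0[0]101_   (A,0)→(A,0,R)
state=A head=2 tape=00[1]01_   (A,1)→(A,0,R)
state=A head=3 tape=000[0]1_   (A,0)→(A,0,R)
state=A head=4 tape=0000[1]_   (A,1)→(A,0,R)
state=A head=5 tape=00000[_]   (A,_)→(B,1,L)
state=B head=4 tape=0000[0]1
The non-blank tape span at halt is 000001.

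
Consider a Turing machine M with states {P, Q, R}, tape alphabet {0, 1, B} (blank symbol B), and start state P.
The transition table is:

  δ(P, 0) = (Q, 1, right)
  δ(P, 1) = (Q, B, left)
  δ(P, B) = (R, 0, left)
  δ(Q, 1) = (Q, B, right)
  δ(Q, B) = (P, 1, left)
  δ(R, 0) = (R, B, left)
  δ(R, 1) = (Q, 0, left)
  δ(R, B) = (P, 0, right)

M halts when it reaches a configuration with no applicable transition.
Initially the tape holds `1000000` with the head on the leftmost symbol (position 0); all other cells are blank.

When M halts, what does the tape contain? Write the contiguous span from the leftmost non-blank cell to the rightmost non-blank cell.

P | BBB[1]000000   read 1 → write B, move left, go to Q
Q | BB[B]B000000   read B → write 1, move left, go to P
P | B[B]1B000000   read B → write 0, move left, go to R
R | [B]01B000000   read B → write 0, move right, go to P
P | 0[0]1B000000   read 0 → write 1, move right, go to Q
Q | 01[1]B000000   read 1 → write B, move right, go to Q
Q | 01B[B]000000   read B → write 1, move left, go to P
P | 01[B]1000000   read B → write 0, move left, go to R
R | 0[1]01000000   read 1 → write 0, move left, go to Q
Q | [0]001000000
The non-blank tape span at halt is 0001000000.

0001000000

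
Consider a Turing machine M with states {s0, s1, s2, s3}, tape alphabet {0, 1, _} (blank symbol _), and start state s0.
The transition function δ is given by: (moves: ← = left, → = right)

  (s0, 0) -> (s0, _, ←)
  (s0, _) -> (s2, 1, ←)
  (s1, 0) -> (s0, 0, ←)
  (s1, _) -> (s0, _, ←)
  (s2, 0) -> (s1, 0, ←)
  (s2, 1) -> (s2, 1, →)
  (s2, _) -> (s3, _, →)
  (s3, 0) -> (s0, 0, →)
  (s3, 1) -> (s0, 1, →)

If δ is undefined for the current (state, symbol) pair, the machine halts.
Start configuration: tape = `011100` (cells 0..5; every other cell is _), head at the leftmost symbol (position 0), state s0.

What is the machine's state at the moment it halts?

s0 | __[0]11100   read 0 → write _, move ←, go to s0
s0 | _[_]_11100   read _ → write 1, move ←, go to s2
s2 | [_]1_11100   read _ → write _, move →, go to s3
s3 | _[1]_11100   read 1 → write 1, move →, go to s0
s0 | _1[_]11100   read _ → write 1, move ←, go to s2
s2 | _[1]111100   read 1 → write 1, move →, go to s2
s2 | _1[1]11100   read 1 → write 1, move →, go to s2
s2 | _11[1]1100   read 1 → write 1, move →, go to s2
s2 | _111[1]100   read 1 → write 1, move →, go to s2
s2 | _1111[1]00   read 1 → write 1, move →, go to s2
s2 | _11111[0]0   read 0 → write 0, move ←, go to s1
s1 | _1111[1]00
No transition is defined for (s1, 1); M halts in state s1.

s1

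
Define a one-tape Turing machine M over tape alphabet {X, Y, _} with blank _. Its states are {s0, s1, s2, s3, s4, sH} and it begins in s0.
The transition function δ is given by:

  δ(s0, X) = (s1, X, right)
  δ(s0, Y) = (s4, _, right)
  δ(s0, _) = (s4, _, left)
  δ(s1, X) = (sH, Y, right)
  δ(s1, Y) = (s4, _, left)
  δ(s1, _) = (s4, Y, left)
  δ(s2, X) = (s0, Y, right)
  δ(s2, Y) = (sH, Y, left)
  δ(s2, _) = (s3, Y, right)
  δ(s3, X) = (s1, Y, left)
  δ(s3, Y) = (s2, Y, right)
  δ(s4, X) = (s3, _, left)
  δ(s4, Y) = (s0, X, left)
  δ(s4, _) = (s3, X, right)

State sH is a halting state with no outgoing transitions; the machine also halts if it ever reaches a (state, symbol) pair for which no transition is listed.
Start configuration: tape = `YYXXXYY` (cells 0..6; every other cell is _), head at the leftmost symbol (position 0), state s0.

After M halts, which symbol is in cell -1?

s0 | _[Y]YXXXYY   read Y → write _, move right, go to s4
s4 | __[Y]XXXYY   read Y → write X, move left, go to s0
s0 | _[_]XXXXYY   read _ → write _, move left, go to s4
s4 | [_]_XXXXYY   read _ → write X, move right, go to s3
s3 | X[_]XXXXYY
Cell -1 holds X when M halts.

X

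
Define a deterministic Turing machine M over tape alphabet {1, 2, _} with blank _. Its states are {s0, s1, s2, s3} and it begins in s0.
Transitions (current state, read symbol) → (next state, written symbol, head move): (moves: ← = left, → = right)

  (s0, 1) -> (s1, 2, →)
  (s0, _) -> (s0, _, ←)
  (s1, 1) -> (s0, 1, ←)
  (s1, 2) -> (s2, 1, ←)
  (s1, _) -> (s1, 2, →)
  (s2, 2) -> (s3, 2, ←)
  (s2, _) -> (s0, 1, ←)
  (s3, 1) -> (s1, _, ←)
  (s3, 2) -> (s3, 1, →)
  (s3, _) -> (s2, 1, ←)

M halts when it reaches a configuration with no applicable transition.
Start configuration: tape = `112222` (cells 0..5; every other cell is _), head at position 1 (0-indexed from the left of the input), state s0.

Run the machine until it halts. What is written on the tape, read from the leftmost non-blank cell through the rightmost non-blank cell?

21_1222

state=s0 head=1 tape=_1[1]2222   (s0,1)→(s1,2,→)
state=s1 head=2 tape=_12[2]222   (s1,2)→(s2,1,←)
state=s2 head=1 tape=_1[2]1222   (s2,2)→(s3,2,←)
state=s3 head=0 tape=_[1]21222   (s3,1)→(s1,_,←)
state=s1 head=-1 tape=[_]_21222   (s1,_)→(s1,2,→)
state=s1 head=0 tape=2[_]21222   (s1,_)→(s1,2,→)
state=s1 head=1 tape=22[2]1222   (s1,2)→(s2,1,←)
state=s2 head=0 tape=2[2]11222   (s2,2)→(s3,2,←)
state=s3 head=-1 tape=[2]211222   (s3,2)→(s3,1,→)
state=s3 head=0 tape=1[2]11222   (s3,2)→(s3,1,→)
state=s3 head=1 tape=11[1]1222   (s3,1)→(s1,_,←)
state=s1 head=0 tape=1[1]_1222   (s1,1)→(s0,1,←)
state=s0 head=-1 tape=[1]1_1222   (s0,1)→(s1,2,→)
state=s1 head=0 tape=2[1]_1222   (s1,1)→(s0,1,←)
state=s0 head=-1 tape=[2]1_1222
The non-blank tape span at halt is 21_1222.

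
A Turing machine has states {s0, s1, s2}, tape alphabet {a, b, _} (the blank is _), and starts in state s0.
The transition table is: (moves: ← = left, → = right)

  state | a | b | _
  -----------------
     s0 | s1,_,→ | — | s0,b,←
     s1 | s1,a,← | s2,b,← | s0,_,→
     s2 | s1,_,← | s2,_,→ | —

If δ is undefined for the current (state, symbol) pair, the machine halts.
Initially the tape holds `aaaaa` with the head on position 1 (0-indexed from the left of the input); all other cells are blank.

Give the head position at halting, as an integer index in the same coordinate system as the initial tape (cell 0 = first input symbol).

0

s0 | a[a]aaa__   read a → write _, move →, go to s1
s1 | a_[a]aa__   read a → write a, move ←, go to s1
s1 | a[_]aaa__   read _ → write _, move →, go to s0
s0 | a_[a]aa__   read a → write _, move →, go to s1
s1 | a__[a]a__   read a → write a, move ←, go to s1
s1 | a_[_]aa__   read _ → write _, move →, go to s0
s0 | a__[a]a__   read a → write _, move →, go to s1
s1 | a___[a]__   read a → write a, move ←, go to s1
s1 | a__[_]a__   read _ → write _, move →, go to s0
s0 | a___[a]__   read a → write _, move →, go to s1
s1 | a____[_]_   read _ → write _, move →, go to s0
s0 | a_____[_]   read _ → write b, move ←, go to s0
s0 | a____[_]b   read _ → write b, move ←, go to s0
s0 | a___[_]bb   read _ → write b, move ←, go to s0
s0 | a__[_]bbb   read _ → write b, move ←, go to s0
s0 | a_[_]bbbb   read _ → write b, move ←, go to s0
s0 | a[_]bbbbb   read _ → write b, move ←, go to s0
s0 | [a]bbbbbb   read a → write _, move →, go to s1
s1 | _[b]bbbbb   read b → write b, move ←, go to s2
s2 | [_]bbbbbb
At halt the head is at cell 0.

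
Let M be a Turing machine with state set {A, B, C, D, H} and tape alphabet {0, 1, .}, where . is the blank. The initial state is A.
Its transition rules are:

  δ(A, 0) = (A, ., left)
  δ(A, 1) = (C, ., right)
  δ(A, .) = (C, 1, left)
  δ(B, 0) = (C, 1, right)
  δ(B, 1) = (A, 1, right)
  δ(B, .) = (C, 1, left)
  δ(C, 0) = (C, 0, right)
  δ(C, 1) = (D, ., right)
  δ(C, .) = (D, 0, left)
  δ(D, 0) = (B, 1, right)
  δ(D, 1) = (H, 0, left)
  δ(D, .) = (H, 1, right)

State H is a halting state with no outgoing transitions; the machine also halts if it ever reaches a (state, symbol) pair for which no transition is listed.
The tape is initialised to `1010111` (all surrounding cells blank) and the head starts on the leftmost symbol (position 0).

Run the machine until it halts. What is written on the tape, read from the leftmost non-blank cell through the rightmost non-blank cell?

0.11..1

A | [1]010111..   read 1 → write ., move right, go to C
C | .[0]10111..   read 0 → write 0, move right, go to C
C | .0[1]0111..   read 1 → write ., move right, go to D
D | .0.[0]111..   read 0 → write 1, move right, go to B
B | .0.1[1]11..   read 1 → write 1, move right, go to A
A | .0.11[1]1..   read 1 → write ., move right, go to C
C | .0.11.[1]..   read 1 → write ., move right, go to D
D | .0.11..[.].   read . → write 1, move right, go to H
H | .0.11..1[.]
The non-blank tape span at halt is 0.11..1.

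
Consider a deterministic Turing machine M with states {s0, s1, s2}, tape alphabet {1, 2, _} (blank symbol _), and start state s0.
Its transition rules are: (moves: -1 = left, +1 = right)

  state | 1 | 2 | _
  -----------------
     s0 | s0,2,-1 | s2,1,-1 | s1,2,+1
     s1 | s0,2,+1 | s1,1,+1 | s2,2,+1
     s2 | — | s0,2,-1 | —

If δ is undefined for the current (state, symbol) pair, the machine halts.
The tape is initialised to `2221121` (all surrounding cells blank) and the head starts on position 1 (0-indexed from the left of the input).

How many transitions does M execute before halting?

state=s0 head=1 tape=__2[2]21121   (s0,2)→(s2,1,-1)
state=s2 head=0 tape=__[2]121121   (s2,2)→(s0,2,-1)
state=s0 head=-1 tape=_[_]2121121   (s0,_)→(s1,2,+1)
state=s1 head=0 tape=_2[2]121121   (s1,2)→(s1,1,+1)
state=s1 head=1 tape=_21[1]21121   (s1,1)→(s0,2,+1)
state=s0 head=2 tape=_212[2]1121   (s0,2)→(s2,1,-1)
state=s2 head=1 tape=_21[2]11121   (s2,2)→(s0,2,-1)
state=s0 head=0 tape=_2[1]211121   (s0,1)→(s0,2,-1)
state=s0 head=-1 tape=_[2]2211121   (s0,2)→(s2,1,-1)
state=s2 head=-2 tape=[_]12211121
M halts after 9 transitions.

9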